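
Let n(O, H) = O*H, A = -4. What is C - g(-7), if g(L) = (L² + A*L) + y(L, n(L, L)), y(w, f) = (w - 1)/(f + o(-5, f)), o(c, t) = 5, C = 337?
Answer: 7024/27 ≈ 260.15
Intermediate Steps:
n(O, H) = H*O
y(w, f) = (-1 + w)/(5 + f) (y(w, f) = (w - 1)/(f + 5) = (-1 + w)/(5 + f))
g(L) = L² - 4*L + (-1 + L)/(5 + L²) (g(L) = (L² - 4*L) + (-1 + L)/(5 + L*L) = (L² - 4*L) + (-1 + L)/(5 + L²) = L² - 4*L + (-1 + L)/(5 + L²))
C - g(-7) = 337 - (-1 - 7 - 7*(-4 - 7)*(5 + (-7)²))/(5 + (-7)²) = 337 - (-1 - 7 - 7*(-11)*(5 + 49))/(5 + 49) = 337 - (-1 - 7 - 7*(-11)*54)/54 = 337 - (-1 - 7 + 4158)/54 = 337 - 4150/54 = 337 - 1*2075/27 = 337 - 2075/27 = 7024/27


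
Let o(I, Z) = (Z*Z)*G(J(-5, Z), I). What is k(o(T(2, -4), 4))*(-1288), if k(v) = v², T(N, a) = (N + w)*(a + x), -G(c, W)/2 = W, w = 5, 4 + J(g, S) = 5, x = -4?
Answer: -4136108032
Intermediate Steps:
J(g, S) = 1 (J(g, S) = -4 + 5 = 1)
G(c, W) = -2*W
T(N, a) = (-4 + a)*(5 + N) (T(N, a) = (N + 5)*(a - 4) = (5 + N)*(-4 + a) = (-4 + a)*(5 + N))
o(I, Z) = -2*I*Z² (o(I, Z) = (Z*Z)*(-2*I) = Z²*(-2*I) = -2*I*Z²)
k(o(T(2, -4), 4))*(-1288) = (-2*(-20 - 4*2 + 5*(-4) + 2*(-4))*4²)²*(-1288) = (-2*(-20 - 8 - 20 - 8)*16)²*(-1288) = (-2*(-56)*16)²*(-1288) = 1792²*(-1288) = 3211264*(-1288) = -4136108032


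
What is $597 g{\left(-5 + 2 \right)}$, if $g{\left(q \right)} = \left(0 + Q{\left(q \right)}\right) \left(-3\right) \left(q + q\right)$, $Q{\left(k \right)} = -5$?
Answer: $-53730$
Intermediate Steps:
$g{\left(q \right)} = 30 q$ ($g{\left(q \right)} = \left(0 - 5\right) \left(-3\right) \left(q + q\right) = \left(-5\right) \left(-3\right) 2 q = 15 \cdot 2 q = 30 q$)
$597 g{\left(-5 + 2 \right)} = 597 \cdot 30 \left(-5 + 2\right) = 597 \cdot 30 \left(-3\right) = 597 \left(-90\right) = -53730$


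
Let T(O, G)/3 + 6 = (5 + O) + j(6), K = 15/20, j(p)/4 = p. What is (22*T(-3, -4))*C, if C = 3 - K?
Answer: 2970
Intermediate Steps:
j(p) = 4*p
K = ¾ (K = 15*(1/20) = ¾ ≈ 0.75000)
C = 9/4 (C = 3 - 1*¾ = 3 - ¾ = 9/4 ≈ 2.2500)
T(O, G) = 69 + 3*O (T(O, G) = -18 + 3*((5 + O) + 4*6) = -18 + 3*((5 + O) + 24) = -18 + 3*(29 + O) = -18 + (87 + 3*O) = 69 + 3*O)
(22*T(-3, -4))*C = (22*(69 + 3*(-3)))*(9/4) = (22*(69 - 9))*(9/4) = (22*60)*(9/4) = 1320*(9/4) = 2970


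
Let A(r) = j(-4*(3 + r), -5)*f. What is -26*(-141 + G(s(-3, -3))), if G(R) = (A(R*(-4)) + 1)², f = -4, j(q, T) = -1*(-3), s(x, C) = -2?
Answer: 520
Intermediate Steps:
j(q, T) = 3
A(r) = -12 (A(r) = 3*(-4) = -12)
G(R) = 121 (G(R) = (-12 + 1)² = (-11)² = 121)
-26*(-141 + G(s(-3, -3))) = -26*(-141 + 121) = -26*(-20) = 520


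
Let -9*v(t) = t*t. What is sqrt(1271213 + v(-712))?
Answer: sqrt(10933973)/3 ≈ 1102.2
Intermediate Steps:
v(t) = -t**2/9 (v(t) = -t*t/9 = -t**2/9)
sqrt(1271213 + v(-712)) = sqrt(1271213 - 1/9*(-712)**2) = sqrt(1271213 - 1/9*506944) = sqrt(1271213 - 506944/9) = sqrt(10933973/9) = sqrt(10933973)/3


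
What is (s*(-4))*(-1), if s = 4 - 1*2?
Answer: 8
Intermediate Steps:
s = 2 (s = 4 - 2 = 2)
(s*(-4))*(-1) = (2*(-4))*(-1) = -8*(-1) = 8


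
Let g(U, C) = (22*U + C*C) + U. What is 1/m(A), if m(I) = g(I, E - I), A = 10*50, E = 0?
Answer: 1/261500 ≈ 3.8241e-6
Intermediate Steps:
A = 500
g(U, C) = C**2 + 23*U (g(U, C) = (22*U + C**2) + U = (C**2 + 22*U) + U = C**2 + 23*U)
m(I) = I**2 + 23*I (m(I) = (0 - I)**2 + 23*I = (-I)**2 + 23*I = I**2 + 23*I)
1/m(A) = 1/(500*(23 + 500)) = 1/(500*523) = 1/261500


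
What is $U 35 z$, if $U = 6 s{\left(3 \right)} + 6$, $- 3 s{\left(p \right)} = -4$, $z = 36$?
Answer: $17640$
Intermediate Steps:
$s{\left(p \right)} = \frac{4}{3}$ ($s{\left(p \right)} = \left(- \frac{1}{3}\right) \left(-4\right) = \frac{4}{3}$)
$U = 14$ ($U = 6 \cdot \frac{4}{3} + 6 = 8 + 6 = 14$)
$U 35 z = 14 \cdot 35 \cdot 36 = 490 \cdot 36 = 17640$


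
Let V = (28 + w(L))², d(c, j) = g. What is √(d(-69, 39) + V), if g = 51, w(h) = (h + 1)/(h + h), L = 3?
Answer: √7855/3 ≈ 29.543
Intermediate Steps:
w(h) = (1 + h)/(2*h) (w(h) = (1 + h)/((2*h)) = (1 + h)*(1/(2*h)) = (1 + h)/(2*h))
d(c, j) = 51
V = 7396/9 (V = (28 + (½)*(1 + 3)/3)² = (28 + (½)*(⅓)*4)² = (28 + ⅔)² = (86/3)² = 7396/9 ≈ 821.78)
√(d(-69, 39) + V) = √(51 + 7396/9) = √(7855/9) = √7855/3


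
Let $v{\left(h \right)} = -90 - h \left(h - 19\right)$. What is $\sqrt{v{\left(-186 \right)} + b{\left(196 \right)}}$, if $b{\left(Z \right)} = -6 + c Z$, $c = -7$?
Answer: $i \sqrt{39598} \approx 198.99 i$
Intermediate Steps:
$b{\left(Z \right)} = -6 - 7 Z$
$v{\left(h \right)} = -90 - h \left(-19 + h\right)$
$\sqrt{v{\left(-186 \right)} + b{\left(196 \right)}} = \sqrt{\left(-90 - \left(-186\right)^{2} + 19 \left(-186\right)\right) - 1378} = \sqrt{\left(-90 - 34596 - 3534\right) - 1378} = \sqrt{-38220 - 1378} = \sqrt{-39598} = i \sqrt{39598}$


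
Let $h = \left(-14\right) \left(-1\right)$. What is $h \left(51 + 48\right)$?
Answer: $1386$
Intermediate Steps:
$h = 14$
$h \left(51 + 48\right) = 14 \left(51 + 48\right) = 14 \cdot 99 = 1386$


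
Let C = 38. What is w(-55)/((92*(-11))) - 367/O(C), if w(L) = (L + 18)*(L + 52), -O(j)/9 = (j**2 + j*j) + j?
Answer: -115985/1211364 ≈ -0.095747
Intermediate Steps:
O(j) = -18*j**2 - 9*j (O(j) = -9*((j**2 + j*j) + j) = -9*((j**2 + j**2) + j) = -9*(2*j**2 + j) = -9*(j + 2*j**2) = -18*j**2 - 9*j)
w(L) = (18 + L)*(52 + L)
w(-55)/((92*(-11))) - 367/O(C) = (936 + (-55)**2 + 70*(-55))/((92*(-11))) - 367*(-1/(342*(1 + 2*38))) = (936 + 3025 - 3850)/(-1012) - 367*(-1/(342*(1 + 76))) = 111*(-1/1012) - 367/((-9*38*77)) = -111/1012 - 367/(-26334) = -111/1012 - 367*(-1/26334) = -111/1012 + 367/26334 = -115985/1211364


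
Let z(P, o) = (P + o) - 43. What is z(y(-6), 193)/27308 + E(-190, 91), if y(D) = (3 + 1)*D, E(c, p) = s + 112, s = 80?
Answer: 2621631/13654 ≈ 192.00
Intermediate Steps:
E(c, p) = 192 (E(c, p) = 80 + 112 = 192)
y(D) = 4*D
z(P, o) = -43 + P + o
z(y(-6), 193)/27308 + E(-190, 91) = (-43 + 4*(-6) + 193)/27308 + 192 = (-43 - 24 + 193)*(1/27308) + 192 = 126*(1/27308) + 192 = 63/13654 + 192 = 2621631/13654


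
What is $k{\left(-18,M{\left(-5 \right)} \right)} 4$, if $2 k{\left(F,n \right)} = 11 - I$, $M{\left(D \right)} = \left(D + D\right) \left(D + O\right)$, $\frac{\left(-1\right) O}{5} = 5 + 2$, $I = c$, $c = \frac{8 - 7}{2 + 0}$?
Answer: $21$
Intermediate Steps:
$c = \frac{1}{2}$ ($c = 1 \cdot \frac{1}{2} = \frac{1}{2} \approx 0.5$)
$I = \frac{1}{2} \approx 0.5$
$O = -35$ ($O = - 5 \left(5 + 2\right) = \left(-5\right) 7 = -35$)
$M{\left(D \right)} = 2 D \left(-35 + D\right)$ ($M{\left(D \right)} = \left(D + D\right) \left(D - 35\right) = 2 D \left(-35 + D\right)$)
$k{\left(F,n \right)} = \frac{21}{4}$ ($k{\left(F,n \right)} = \frac{11 - \frac{1}{2}}{2} = \frac{1}{2} \cdot \frac{21}{2} = \frac{21}{4}$)
$k{\left(-18,M{\left(-5 \right)} \right)} 4 = \frac{21}{4} \cdot 4 = 21$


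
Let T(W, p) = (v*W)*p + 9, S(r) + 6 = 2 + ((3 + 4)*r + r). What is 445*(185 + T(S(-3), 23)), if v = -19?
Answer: 5531350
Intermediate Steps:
S(r) = -4 + 8*r (S(r) = -6 + (2 + ((3 + 4)*r + r)) = -6 + (2 + (7*r + r)) = -6 + (2 + 8*r) = -4 + 8*r)
T(W, p) = 9 - 19*W*p (T(W, p) = (-19*W)*p + 9 = -19*W*p + 9 = 9 - 19*W*p)
445*(185 + T(S(-3), 23)) = 445*(185 + (9 - 19*(-4 + 8*(-3))*23)) = 445*(185 + (9 - 19*(-4 - 24)*23)) = 445*(185 + (9 - 19*(-28)*23)) = 445*(185 + (9 + 12236)) = 445*(185 + 12245) = 445*12430 = 5531350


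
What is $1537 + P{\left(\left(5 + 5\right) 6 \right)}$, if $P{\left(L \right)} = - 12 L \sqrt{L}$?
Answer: $1537 - 1440 \sqrt{15} \approx -4040.1$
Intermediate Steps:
$P{\left(L \right)} = - 12 L^{\frac{3}{2}}$
$1537 + P{\left(\left(5 + 5\right) 6 \right)} = 1537 - 12 \left(\left(5 + 5\right) 6\right)^{\frac{3}{2}} = 1537 - 12 \left(10 \cdot 6\right)^{\frac{3}{2}} = 1537 - 12 \cdot 60^{\frac{3}{2}} = 1537 - 12 \cdot 120 \sqrt{15} = 1537 - 1440 \sqrt{15}$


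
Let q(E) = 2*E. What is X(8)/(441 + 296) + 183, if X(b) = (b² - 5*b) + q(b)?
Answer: 134911/737 ≈ 183.05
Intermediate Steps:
X(b) = b² - 3*b (X(b) = (b² - 5*b) + 2*b = b² - 3*b)
X(8)/(441 + 296) + 183 = (8*(-3 + 8))/(441 + 296) + 183 = (8*5)/737 + 183 = (1/737)*40 + 183 = 40/737 + 183 = 134911/737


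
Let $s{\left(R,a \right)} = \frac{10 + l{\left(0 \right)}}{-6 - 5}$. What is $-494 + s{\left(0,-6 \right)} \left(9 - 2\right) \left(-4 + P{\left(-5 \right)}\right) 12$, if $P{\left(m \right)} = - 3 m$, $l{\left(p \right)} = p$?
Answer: $-1334$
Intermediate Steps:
$s{\left(R,a \right)} = - \frac{10}{11}$ ($s{\left(R,a \right)} = \frac{10 + 0}{-6 - 5} = \frac{10}{-11} = 10 \left(- \frac{1}{11}\right) = - \frac{10}{11}$)
$-494 + s{\left(0,-6 \right)} \left(9 - 2\right) \left(-4 + P{\left(-5 \right)}\right) 12 = -494 - \frac{10 \left(9 - 2\right) \left(-4 - -15\right) 12}{11} = -494 - \frac{10 \cdot 7 \left(-4 + 15\right) 12}{11} = -494 - \frac{10 \cdot 7 \cdot 11 \cdot 12}{11} = -494 - \frac{10 \cdot 77 \cdot 12}{11} = -494 - 840 = -1334$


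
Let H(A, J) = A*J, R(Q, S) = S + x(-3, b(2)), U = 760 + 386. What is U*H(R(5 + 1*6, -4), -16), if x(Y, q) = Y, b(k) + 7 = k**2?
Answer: 128352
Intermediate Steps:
b(k) = -7 + k**2
U = 1146
R(Q, S) = -3 + S (R(Q, S) = S - 3 = -3 + S)
U*H(R(5 + 1*6, -4), -16) = 1146*((-3 - 4)*(-16)) = 1146*(-7*(-16)) = 1146*112 = 128352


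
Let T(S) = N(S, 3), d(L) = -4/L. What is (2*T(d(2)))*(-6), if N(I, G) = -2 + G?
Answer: -12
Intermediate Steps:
T(S) = 1 (T(S) = -2 + 3 = 1)
(2*T(d(2)))*(-6) = (2*1)*(-6) = 2*(-6) = -12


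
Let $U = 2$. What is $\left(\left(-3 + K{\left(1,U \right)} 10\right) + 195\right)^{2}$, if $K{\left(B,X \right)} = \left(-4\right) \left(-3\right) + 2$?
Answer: $110224$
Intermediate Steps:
$K{\left(B,X \right)} = 14$ ($K{\left(B,X \right)} = 12 + 2 = 14$)
$\left(\left(-3 + K{\left(1,U \right)} 10\right) + 195\right)^{2} = \left(\left(-3 + 14 \cdot 10\right) + 195\right)^{2} = \left(\left(-3 + 140\right) + 195\right)^{2} = \left(137 + 195\right)^{2} = 332^{2} = 110224$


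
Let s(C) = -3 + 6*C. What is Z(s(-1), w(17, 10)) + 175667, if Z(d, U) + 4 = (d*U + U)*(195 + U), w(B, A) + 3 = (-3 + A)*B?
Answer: -112945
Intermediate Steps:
w(B, A) = -3 + B*(-3 + A) (w(B, A) = -3 + (-3 + A)*B = -3 + B*(-3 + A))
Z(d, U) = -4 + (195 + U)*(U + U*d) (Z(d, U) = -4 + (d*U + U)*(195 + U) = -4 + (U*d + U)*(195 + U) = -4 + (U + U*d)*(195 + U) = -4 + (195 + U)*(U + U*d))
Z(s(-1), w(17, 10)) + 175667 = (-4 + (-3 - 3*17 + 10*17)² + 195*(-3 - 3*17 + 10*17) + (-3 + 6*(-1))*(-3 - 3*17 + 10*17)² + 195*(-3 - 3*17 + 10*17)*(-3 + 6*(-1))) + 175667 = (-4 + (-3 - 51 + 170)² + 195*(-3 - 51 + 170) + (-3 - 6)*(-3 - 51 + 170)² + 195*(-3 - 51 + 170)*(-3 - 6)) + 175667 = (-4 + 116² + 195*116 - 9*116² + 195*116*(-9)) + 175667 = (-4 + 13456 + 22620 - 9*13456 - 203580) + 175667 = (-4 + 13456 + 22620 - 121104 - 203580) + 175667 = -288612 + 175667 = -112945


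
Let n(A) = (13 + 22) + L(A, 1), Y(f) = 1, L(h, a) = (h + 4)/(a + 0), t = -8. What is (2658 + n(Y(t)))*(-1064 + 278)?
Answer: -2120628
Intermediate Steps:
L(h, a) = (4 + h)/a
n(A) = 39 + A (n(A) = (13 + 22) + (4 + A)/1 = 35 + 1*(4 + A) = 35 + (4 + A) = 39 + A)
(2658 + n(Y(t)))*(-1064 + 278) = (2658 + (39 + 1))*(-1064 + 278) = (2658 + 40)*(-786) = 2698*(-786) = -2120628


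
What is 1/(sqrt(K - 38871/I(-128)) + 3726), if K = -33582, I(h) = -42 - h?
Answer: 106812/398957153 - I*sqrt(251715378)/1196871459 ≈ 0.00026773 - 1.3256e-5*I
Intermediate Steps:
1/(sqrt(K - 38871/I(-128)) + 3726) = 1/(sqrt(-33582 - 38871/(-42 - 1*(-128))) + 3726) = 1/(sqrt(-33582 - 38871/(-42 + 128)) + 3726) = 1/(sqrt(-33582 - 38871/86) + 3726) = 1/(sqrt(-2926923/86) + 3726) = 1/(I*sqrt(251715378)/86 + 3726) = 1/(3726 + I*sqrt(251715378)/86)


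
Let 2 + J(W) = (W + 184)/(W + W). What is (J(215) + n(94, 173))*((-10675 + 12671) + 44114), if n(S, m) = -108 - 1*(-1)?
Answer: -214277781/43 ≈ -4.9832e+6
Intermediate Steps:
J(W) = -2 + (184 + W)/(2*W) (J(W) = -2 + (W + 184)/(W + W) = -2 + (184 + W)/((2*W)) = -2 + (184 + W)*(1/(2*W)) = -2 + (184 + W)/(2*W))
n(S, m) = -107 (n(S, m) = -108 + 1 = -107)
(J(215) + n(94, 173))*((-10675 + 12671) + 44114) = ((-3/2 + 92/215) - 107)*((-10675 + 12671) + 44114) = ((-3/2 + 92*(1/215)) - 107)*(1996 + 44114) = ((-3/2 + 92/215) - 107)*46110 = (-461/430 - 107)*46110 = -46471/430*46110 = -214277781/43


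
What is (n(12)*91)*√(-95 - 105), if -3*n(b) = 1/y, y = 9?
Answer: -910*I*√2/27 ≈ -47.664*I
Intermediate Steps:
n(b) = -1/27 (n(b) = -⅓/9 = -⅓*⅑ = -1/27)
(n(12)*91)*√(-95 - 105) = (-1/27*91)*√(-95 - 105) = -910*I*√2/27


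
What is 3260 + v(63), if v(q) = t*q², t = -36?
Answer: -139624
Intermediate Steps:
v(q) = -36*q²
3260 + v(63) = 3260 - 36*63² = 3260 - 36*3969 = 3260 - 142884 = -139624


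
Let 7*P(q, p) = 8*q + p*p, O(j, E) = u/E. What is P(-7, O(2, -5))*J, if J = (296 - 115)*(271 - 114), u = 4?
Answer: -39329128/175 ≈ -2.2474e+5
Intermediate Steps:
O(j, E) = 4/E
P(q, p) = p²/7 + 8*q/7 (P(q, p) = (8*q + p*p)/7 = (8*q + p²)/7 = (p² + 8*q)/7 = p²/7 + 8*q/7)
J = 28417 (J = 181*157 = 28417)
P(-7, O(2, -5))*J = ((4/(-5))²/7 + (8/7)*(-7))*28417 = ((4*(-⅕))²/7 - 8)*28417 = ((-⅘)²/7 - 8)*28417 = ((⅐)*(16/25) - 8)*28417 = (16/175 - 8)*28417 = -1384/175*28417 = -39329128/175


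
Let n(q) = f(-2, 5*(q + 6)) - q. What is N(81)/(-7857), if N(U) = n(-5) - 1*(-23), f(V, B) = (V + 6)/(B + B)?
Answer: -142/39285 ≈ -0.0036146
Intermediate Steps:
f(V, B) = (6 + V)/(2*B) (f(V, B) = (6 + V)/((2*B)) = (6 + V)*(1/(2*B)) = (6 + V)/(2*B))
n(q) = -q + 2/(30 + 5*q) (n(q) = (6 - 2)/(2*((5*(q + 6)))) - q = (1/2)*4/(5*(6 + q)) - q = (1/2)*4/(30 + 5*q) - q = 2/(30 + 5*q) - q = -q + 2/(30 + 5*q))
N(U) = 142/5 (N(U) = (2/5 - 1*(-5)*(6 - 5))/(6 - 5) - 1*(-23) = (2/5 - 1*(-5)*1)/1 + 23 = 1*(2/5 + 5) + 23 = 1*(27/5) + 23 = 27/5 + 23 = 142/5)
N(81)/(-7857) = (142/5)/(-7857) = (142/5)*(-1/7857) = -142/39285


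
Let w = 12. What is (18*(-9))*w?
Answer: -1944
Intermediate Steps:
(18*(-9))*w = (18*(-9))*12 = -162*12 = -1944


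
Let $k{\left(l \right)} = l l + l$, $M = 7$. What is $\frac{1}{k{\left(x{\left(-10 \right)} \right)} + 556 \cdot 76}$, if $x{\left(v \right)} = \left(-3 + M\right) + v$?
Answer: $\frac{1}{42286} \approx 2.3648 \cdot 10^{-5}$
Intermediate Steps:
$x{\left(v \right)} = 4 + v$ ($x{\left(v \right)} = \left(-3 + 7\right) + v = 4 + v$)
$k{\left(l \right)} = l + l^{2}$ ($k{\left(l \right)} = l^{2} + l = l + l^{2}$)
$\frac{1}{k{\left(x{\left(-10 \right)} \right)} + 556 \cdot 76} = \frac{1}{\left(4 - 10\right) \left(1 + \left(4 - 10\right)\right) + 556 \cdot 76} = \frac{1}{- 6 \left(1 - 6\right) + 42256} = \frac{1}{\left(-6\right) \left(-5\right) + 42256} = \frac{1}{30 + 42256} = \frac{1}{42286}$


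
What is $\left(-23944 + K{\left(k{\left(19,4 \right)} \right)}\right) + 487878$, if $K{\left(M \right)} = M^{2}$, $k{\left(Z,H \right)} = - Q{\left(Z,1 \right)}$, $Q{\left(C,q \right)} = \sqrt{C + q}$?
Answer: $463954$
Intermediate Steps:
$k{\left(Z,H \right)} = - \sqrt{1 + Z}$ ($k{\left(Z,H \right)} = - \sqrt{Z + 1} = - \sqrt{1 + Z}$)
$\left(-23944 + K{\left(k{\left(19,4 \right)} \right)}\right) + 487878 = \left(-23944 + \left(- \sqrt{1 + 19}\right)^{2}\right) + 487878 = \left(-23944 + \left(- \sqrt{20}\right)^{2}\right) + 487878 = \left(-23944 + \left(- 2 \sqrt{5}\right)^{2}\right) + 487878 = \left(-23944 + 20\right) + 487878 = -23924 + 487878 = 463954$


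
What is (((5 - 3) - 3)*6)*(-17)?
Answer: 102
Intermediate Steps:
(((5 - 3) - 3)*6)*(-17) = ((2 - 3)*6)*(-17) = -1*6*(-17) = -6*(-17) = 102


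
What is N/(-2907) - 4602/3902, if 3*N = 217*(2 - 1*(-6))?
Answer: -23453957/17014671 ≈ -1.3785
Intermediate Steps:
N = 1736/3 (N = (217*(2 - 1*(-6)))/3 = (217*(2 + 6))/3 = (217*8)/3 = (⅓)*1736 = 1736/3 ≈ 578.67)
N/(-2907) - 4602/3902 = (1736/3)/(-2907) - 4602/3902 = (1736/3)*(-1/2907) - 4602*1/3902 = -1736/8721 - 2301/1951 = -23453957/17014671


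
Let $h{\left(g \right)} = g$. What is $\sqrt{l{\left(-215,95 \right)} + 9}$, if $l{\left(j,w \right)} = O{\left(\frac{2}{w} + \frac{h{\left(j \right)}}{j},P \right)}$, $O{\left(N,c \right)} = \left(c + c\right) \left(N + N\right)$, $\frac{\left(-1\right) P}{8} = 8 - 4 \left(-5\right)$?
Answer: $\frac{i \sqrt{8175415}}{95} \approx 30.098 i$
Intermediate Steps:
$P = -224$ ($P = - 8 \left(8 - 4 \left(-5\right)\right) = - 8 \left(8 - -20\right) = - 8 \left(8 + 20\right) = \left(-8\right) 28 = -224$)
$O{\left(N,c \right)} = 4 N c$ ($O{\left(N,c \right)} = 2 c 2 N = 4 N c$)
$l{\left(j,w \right)} = -896 - \frac{1792}{w}$ ($l{\left(j,w \right)} = 4 \left(\frac{2}{w} + \frac{j}{j}\right) \left(-224\right) = 4 \left(\frac{2}{w} + 1\right) \left(-224\right) = 4 \left(1 + \frac{2}{w}\right) \left(-224\right) = -896 - \frac{1792}{w}$)
$\sqrt{l{\left(-215,95 \right)} + 9} = \sqrt{\left(-896 - \frac{1792}{95}\right) + 9} = \sqrt{- \frac{86912}{95} + 9} = \sqrt{- \frac{86057}{95}} = \frac{i \sqrt{8175415}}{95}$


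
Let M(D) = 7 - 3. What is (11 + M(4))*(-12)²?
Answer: 2160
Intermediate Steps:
M(D) = 4
(11 + M(4))*(-12)² = (11 + 4)*(-12)² = 15*144 = 2160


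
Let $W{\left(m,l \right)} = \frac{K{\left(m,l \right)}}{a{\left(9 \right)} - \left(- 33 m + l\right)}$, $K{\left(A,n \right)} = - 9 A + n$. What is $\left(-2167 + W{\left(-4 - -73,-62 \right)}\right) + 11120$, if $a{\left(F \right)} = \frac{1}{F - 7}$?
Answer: $\frac{41889721}{4679} \approx 8952.7$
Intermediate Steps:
$K{\left(A,n \right)} = n - 9 A$
$a{\left(F \right)} = \frac{1}{-7 + F}$
$W{\left(m,l \right)} = \frac{l - 9 m}{\frac{1}{2} - l + 33 m}$ ($W{\left(m,l \right)} = \frac{l - 9 m}{\frac{1}{-7 + 9} - \left(- 33 m + l\right)} = \frac{l - 9 m}{\frac{1}{2} - \left(l - 33 m\right)} = \frac{l - 9 m}{\frac{1}{2} - l + 33 m}$)
$\left(-2167 + W{\left(-4 - -73,-62 \right)}\right) + 11120 = \left(-2167 + \frac{2 \left(-62 - 9 \left(-4 - -73\right)\right)}{1 - -124 + 66 \left(-4 - -73\right)}\right) + 11120 = \left(-2167 + \frac{2 \left(-62 - 9 \left(-4 + 73\right)\right)}{1 + 124 + 66 \left(-4 + 73\right)}\right) + 11120 = \left(-2167 + \frac{2 \left(-62 - 621\right)}{1 + 124 + 66 \cdot 69}\right) + 11120 = \left(-2167 + \frac{2 \left(-62 - 621\right)}{1 + 124 + 4554}\right) + 11120 = \left(-2167 + 2 \cdot \frac{1}{4679} \left(-683\right)\right) + 11120 = \left(-2167 - \frac{1366}{4679}\right) + 11120 = - \frac{10140759}{4679} + 11120 = \frac{41889721}{4679}$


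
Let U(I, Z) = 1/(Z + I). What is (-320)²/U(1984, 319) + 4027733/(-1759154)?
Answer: 414856358161067/1759154 ≈ 2.3583e+8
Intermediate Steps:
U(I, Z) = 1/(I + Z)
(-320)²/U(1984, 319) + 4027733/(-1759154) = (-320)²/(1/(1984 + 319)) + 4027733/(-1759154) = 102400/(1/2303) + 4027733*(-1/1759154) = 102400/(1/2303) - 4027733/1759154 = 102400*2303 - 4027733/1759154 = 235827200 - 4027733/1759154 = 414856358161067/1759154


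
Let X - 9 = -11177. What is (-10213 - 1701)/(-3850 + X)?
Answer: 5957/7509 ≈ 0.79331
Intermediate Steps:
X = -11168 (X = 9 - 11177 = -11168)
(-10213 - 1701)/(-3850 + X) = (-10213 - 1701)/(-3850 - 11168) = -11914/(-15018) = -11914*(-1/15018) = 5957/7509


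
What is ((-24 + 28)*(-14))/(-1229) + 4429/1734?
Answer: 5540345/2131086 ≈ 2.5998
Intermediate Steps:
((-24 + 28)*(-14))/(-1229) + 4429/1734 = (4*(-14))*(-1/1229) + 4429*(1/1734) = -56*(-1/1229) + 4429/1734 = 56/1229 + 4429/1734 = 5540345/2131086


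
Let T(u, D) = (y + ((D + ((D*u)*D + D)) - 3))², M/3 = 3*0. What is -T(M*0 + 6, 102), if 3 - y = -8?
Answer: -3923268496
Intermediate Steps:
y = 11 (y = 3 - 1*(-8) = 3 + 8 = 11)
M = 0 (M = 3*(3*0) = 3*0 = 0)
T(u, D) = (8 + 2*D + u*D²)² (T(u, D) = (11 + ((D + ((D*u)*D + D)) - 3))² = (11 + ((D + (u*D² + D)) - 3))² = (11 + ((D + (D + u*D²)) - 3))² = (11 + ((2*D + u*D²) - 3))² = (11 + (-3 + 2*D + u*D²))² = (8 + 2*D + u*D²)²)
-T(M*0 + 6, 102) = -(8 + 2*102 + (0*0 + 6)*102²)² = -(8 + 204 + (0 + 6)*10404)² = -(8 + 204 + 6*10404)² = -(8 + 204 + 62424)² = -1*62636² = -1*3923268496 = -3923268496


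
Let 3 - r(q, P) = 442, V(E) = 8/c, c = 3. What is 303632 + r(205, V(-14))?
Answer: 303193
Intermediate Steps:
V(E) = 8/3
r(q, P) = -439 (r(q, P) = 3 - 1*442 = 3 - 442 = -439)
303632 + r(205, V(-14)) = 303632 - 439 = 303193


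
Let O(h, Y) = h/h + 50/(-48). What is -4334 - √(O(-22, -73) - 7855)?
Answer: -4334 - I*√1131126/12 ≈ -4334.0 - 88.629*I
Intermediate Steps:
O(h, Y) = -1/24 (O(h, Y) = 1 + 50*(-1/48) = 1 - 25/24 = -1/24)
-4334 - √(O(-22, -73) - 7855) = -4334 - √(-1/24 - 7855) = -4334 - √(-188521/24) = -4334 - I*√1131126/12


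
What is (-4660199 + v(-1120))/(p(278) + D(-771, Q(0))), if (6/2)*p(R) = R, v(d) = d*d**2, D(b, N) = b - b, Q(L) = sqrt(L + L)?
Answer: -4228764597/278 ≈ -1.5211e+7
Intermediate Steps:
Q(L) = sqrt(2)*sqrt(L) (Q(L) = sqrt(2*L) = sqrt(2)*sqrt(L))
D(b, N) = 0
v(d) = d**3
p(R) = R/3
(-4660199 + v(-1120))/(p(278) + D(-771, Q(0))) = (-4660199 + (-1120)**3)/((1/3)*278 + 0) = (-4660199 - 1404928000)/(278/3 + 0) = -1409588199/278/3 = -1409588199*3/278 = -4228764597/278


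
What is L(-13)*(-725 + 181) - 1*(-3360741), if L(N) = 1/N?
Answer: 43690177/13 ≈ 3.3608e+6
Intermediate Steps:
L(-13)*(-725 + 181) - 1*(-3360741) = (-725 + 181)/(-13) - 1*(-3360741) = -1/13*(-544) + 3360741 = 544/13 + 3360741 = 43690177/13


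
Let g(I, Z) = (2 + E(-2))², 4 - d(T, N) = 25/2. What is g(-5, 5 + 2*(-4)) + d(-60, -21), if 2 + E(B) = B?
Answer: -9/2 ≈ -4.5000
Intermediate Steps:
d(T, N) = -17/2 (d(T, N) = 4 - 25/2 = -17/2)
E(B) = -2 + B
g(I, Z) = 4 (g(I, Z) = (2 + (-2 - 2))² = (2 - 4)² = (-2)² = 4)
g(-5, 5 + 2*(-4)) + d(-60, -21) = 4 - 17/2 = -9/2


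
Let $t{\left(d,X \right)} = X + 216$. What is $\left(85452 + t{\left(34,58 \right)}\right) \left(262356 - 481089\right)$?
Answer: $-18751105158$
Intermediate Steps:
$t{\left(d,X \right)} = 216 + X$
$\left(85452 + t{\left(34,58 \right)}\right) \left(262356 - 481089\right) = \left(85452 + \left(216 + 58\right)\right) \left(262356 - 481089\right) = \left(85452 + 274\right) \left(-218733\right) = 85726 \left(-218733\right) = -18751105158$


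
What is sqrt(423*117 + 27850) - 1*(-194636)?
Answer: 194636 + sqrt(77341) ≈ 1.9491e+5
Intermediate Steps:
sqrt(423*117 + 27850) - 1*(-194636) = sqrt(49491 + 27850) + 194636 = sqrt(77341) + 194636 = 194636 + sqrt(77341)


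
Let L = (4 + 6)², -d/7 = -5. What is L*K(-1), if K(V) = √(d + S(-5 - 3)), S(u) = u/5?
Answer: 20*√835 ≈ 577.93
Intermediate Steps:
S(u) = u/5 (S(u) = u*(⅕) = u/5)
d = 35 (d = -7*(-5) = 35)
K(V) = √835/5 (K(V) = √(35 + (-5 - 3)/5) = √(35 + (⅕)*(-8)) = √(35 - 8/5) = √(167/5) = √835/5)
L = 100 (L = 10² = 100)
L*K(-1) = 100*(√835/5) = 20*√835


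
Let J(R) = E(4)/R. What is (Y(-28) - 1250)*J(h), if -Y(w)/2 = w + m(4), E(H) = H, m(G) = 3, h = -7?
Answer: 4800/7 ≈ 685.71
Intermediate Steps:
J(R) = 4/R
Y(w) = -6 - 2*w (Y(w) = -2*(w + 3) = -2*(3 + w) = -6 - 2*w)
(Y(-28) - 1250)*J(h) = ((-6 - 2*(-28)) - 1250)*(4/(-7)) = ((-6 + 56) - 1250)*(4*(-1/7)) = (50 - 1250)*(-4/7) = -1200*(-4/7) = 4800/7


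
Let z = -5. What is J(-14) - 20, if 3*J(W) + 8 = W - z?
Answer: -77/3 ≈ -25.667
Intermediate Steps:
J(W) = -1 + W/3 (J(W) = -8/3 + (W - 1*(-5))/3 = -8/3 + (W + 5)/3 = -8/3 + (5 + W)/3 = -8/3 + (5/3 + W/3) = -1 + W/3)
J(-14) - 20 = (-1 + (1/3)*(-14)) - 20 = (-1 - 14/3) - 20 = -17/3 - 20 = -77/3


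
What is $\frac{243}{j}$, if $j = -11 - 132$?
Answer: $- \frac{243}{143} \approx -1.6993$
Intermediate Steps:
$j = -143$ ($j = -11 - 132 = -143$)
$\frac{243}{j} = \frac{243}{-143} = 243 \left(- \frac{1}{143}\right) = - \frac{243}{143}$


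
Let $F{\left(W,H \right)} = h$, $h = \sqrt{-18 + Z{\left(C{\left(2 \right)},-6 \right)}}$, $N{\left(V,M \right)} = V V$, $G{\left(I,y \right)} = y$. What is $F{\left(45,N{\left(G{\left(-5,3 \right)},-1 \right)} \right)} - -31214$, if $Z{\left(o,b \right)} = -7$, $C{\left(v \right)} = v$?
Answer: $31214 + 5 i \approx 31214.0 + 5.0 i$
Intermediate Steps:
$N{\left(V,M \right)} = V^{2}$
$h = 5 i$ ($h = \sqrt{-18 - 7} = \sqrt{-25} = 5 i \approx 5.0 i$)
$F{\left(W,H \right)} = 5 i$
$F{\left(45,N{\left(G{\left(-5,3 \right)},-1 \right)} \right)} - -31214 = 5 i - -31214 = 5 i + 31214 = 31214 + 5 i$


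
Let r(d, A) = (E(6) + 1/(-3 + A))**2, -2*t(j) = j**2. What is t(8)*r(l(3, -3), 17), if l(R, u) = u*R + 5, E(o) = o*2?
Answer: -228488/49 ≈ -4663.0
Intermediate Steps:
E(o) = 2*o
l(R, u) = 5 + R*u (l(R, u) = R*u + 5 = 5 + R*u)
t(j) = -j**2/2
r(d, A) = (12 + 1/(-3 + A))**2 (r(d, A) = (2*6 + 1/(-3 + A))**2 = (12 + 1/(-3 + A))**2)
t(8)*r(l(3, -3), 17) = (-1/2*8**2)*((-35 + 12*17)**2/(-3 + 17)**2) = (-1/2*64)*((-35 + 204)**2/14**2) = -32*169**2/196 = -913952/196 = -32*28561/196 = -228488/49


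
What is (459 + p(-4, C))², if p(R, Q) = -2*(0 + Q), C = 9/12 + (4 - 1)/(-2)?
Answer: 848241/4 ≈ 2.1206e+5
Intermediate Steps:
C = -¾ (C = 9*(1/12) + 3*(-½) = ¾ - 3/2 = -¾ ≈ -0.75000)
p(R, Q) = -2*Q
(459 + p(-4, C))² = (459 - 2*(-¾))² = (459 + 3/2)² = (921/2)² = 848241/4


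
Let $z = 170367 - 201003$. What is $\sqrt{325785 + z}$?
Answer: $\sqrt{295149} \approx 543.28$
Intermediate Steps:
$z = -30636$
$\sqrt{325785 + z} = \sqrt{325785 - 30636} = \sqrt{295149}$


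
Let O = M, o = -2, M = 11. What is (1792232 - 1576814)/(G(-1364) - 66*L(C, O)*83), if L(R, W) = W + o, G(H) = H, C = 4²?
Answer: -15387/3619 ≈ -4.2517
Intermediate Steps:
C = 16
O = 11
L(R, W) = -2 + W (L(R, W) = W - 2 = -2 + W)
(1792232 - 1576814)/(G(-1364) - 66*L(C, O)*83) = (1792232 - 1576814)/(-1364 - 66*(-2 + 11)*83) = 215418/(-1364 - 66*9*83) = 215418/(-1364 - 594*83) = 215418/(-1364 - 49302) = 215418/(-50666) = 215418*(-1/50666) = -15387/3619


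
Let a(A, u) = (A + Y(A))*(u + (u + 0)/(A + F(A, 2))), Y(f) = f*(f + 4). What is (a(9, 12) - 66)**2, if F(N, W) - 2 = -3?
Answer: 2673225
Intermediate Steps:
F(N, W) = -1 (F(N, W) = 2 - 3 = -1)
Y(f) = f*(4 + f)
a(A, u) = (A + A*(4 + A))*(u + u/(-1 + A)) (a(A, u) = (A + A*(4 + A))*(u + (u + 0)/(A - 1)) = (A + A*(4 + A))*(u + u/(-1 + A)))
(a(9, 12) - 66)**2 = (12*9**2*(5 + 9)/(-1 + 9) - 66)**2 = (12*81*14/8 - 66)**2 = (12*81*(1/8)*14 - 66)**2 = (1701 - 66)**2 = 1635**2 = 2673225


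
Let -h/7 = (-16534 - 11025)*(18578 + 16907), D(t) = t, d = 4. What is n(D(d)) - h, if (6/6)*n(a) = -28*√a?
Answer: -6845517861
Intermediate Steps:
n(a) = -28*√a
h = 6845517805 (h = -7*(-16534 - 11025)*(18578 + 16907) = -(-192913)*35485 = -7*(-977931115) = 6845517805)
n(D(d)) - h = -28*√4 - 1*6845517805 = -28*2 - 6845517805 = -56 - 6845517805 = -6845517861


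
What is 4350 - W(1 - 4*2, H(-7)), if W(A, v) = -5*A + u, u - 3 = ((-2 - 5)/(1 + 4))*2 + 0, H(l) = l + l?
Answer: 21574/5 ≈ 4314.8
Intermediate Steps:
H(l) = 2*l
u = ⅕ (u = 3 + (((-2 - 5)/(1 + 4))*2 + 0) = 3 + (-7/5*2 + 0) = 3 + (-14/5 + 0) = 3 - 14/5 = ⅕ ≈ 0.20000)
W(A, v) = ⅕ - 5*A (W(A, v) = -5*A + ⅕ = ⅕ - 5*A)
4350 - W(1 - 4*2, H(-7)) = 4350 - (⅕ - 5*(1 - 4*2)) = 4350 - (⅕ - 5*(1 - 8)) = 4350 - (⅕ - 5*(-7)) = 4350 - (⅕ + 35) = 4350 - 1*176/5 = 4350 - 176/5 = 21574/5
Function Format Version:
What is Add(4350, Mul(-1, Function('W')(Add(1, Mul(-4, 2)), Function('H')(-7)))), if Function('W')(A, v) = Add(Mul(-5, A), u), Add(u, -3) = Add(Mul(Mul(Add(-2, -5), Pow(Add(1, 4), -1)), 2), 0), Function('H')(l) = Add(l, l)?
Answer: Rational(21574, 5) ≈ 4314.8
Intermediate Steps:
Function('H')(l) = Mul(2, l)
u = Rational(1, 5) (u = Add(3, Add(Mul(Mul(Add(-2, -5), Pow(Add(1, 4), -1)), 2), 0)) = Add(3, Add(Mul(Mul(-7, Pow(5, -1)), 2), 0)) = Add(3, Add(Mul(Mul(-7, Rational(1, 5)), 2), 0)) = Add(3, Add(Mul(Rational(-7, 5), 2), 0)) = Add(3, Add(Rational(-14, 5), 0)) = Add(3, Rational(-14, 5)) = Rational(1, 5) ≈ 0.20000)
Function('W')(A, v) = Add(Rational(1, 5), Mul(-5, A)) (Function('W')(A, v) = Add(Mul(-5, A), Rational(1, 5)) = Add(Rational(1, 5), Mul(-5, A)))
Add(4350, Mul(-1, Function('W')(Add(1, Mul(-4, 2)), Function('H')(-7)))) = Add(4350, Mul(-1, Add(Rational(1, 5), Mul(-5, Add(1, Mul(-4, 2)))))) = Add(4350, Mul(-1, Add(Rational(1, 5), Mul(-5, Add(1, -8))))) = Add(4350, Mul(-1, Add(Rational(1, 5), Mul(-5, -7)))) = Add(4350, Mul(-1, Add(Rational(1, 5), 35))) = Add(4350, Mul(-1, Rational(176, 5))) = Add(4350, Rational(-176, 5)) = Rational(21574, 5)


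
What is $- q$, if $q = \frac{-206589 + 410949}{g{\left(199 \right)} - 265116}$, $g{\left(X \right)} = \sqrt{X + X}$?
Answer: $\frac{27089552880}{35143246529} + \frac{102180 \sqrt{398}}{35143246529} \approx 0.77089$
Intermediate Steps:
$g{\left(X \right)} = \sqrt{2} \sqrt{X}$ ($g{\left(X \right)} = \sqrt{2 X} = \sqrt{2} \sqrt{X}$)
$q = \frac{204360}{-265116 + \sqrt{398}}$ ($q = \frac{-206589 + 410949}{\sqrt{2} \sqrt{199} - 265116} = \frac{204360}{\sqrt{398} - 265116} = \frac{204360}{-265116 + \sqrt{398}} \approx -0.77089$)
$- q = - (- \frac{27089552880}{35143246529} - \frac{102180 \sqrt{398}}{35143246529}) = \frac{27089552880}{35143246529} + \frac{102180 \sqrt{398}}{35143246529}$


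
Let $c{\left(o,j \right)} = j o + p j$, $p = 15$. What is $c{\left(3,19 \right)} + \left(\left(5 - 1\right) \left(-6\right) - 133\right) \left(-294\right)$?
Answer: $46500$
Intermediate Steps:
$c{\left(o,j \right)} = 15 j + j o$ ($c{\left(o,j \right)} = j o + 15 j = 15 j + j o$)
$c{\left(3,19 \right)} + \left(\left(5 - 1\right) \left(-6\right) - 133\right) \left(-294\right) = 19 \left(15 + 3\right) + \left(\left(5 - 1\right) \left(-6\right) - 133\right) \left(-294\right) = 19 \cdot 18 + \left(4 \left(-6\right) - 133\right) \left(-294\right) = 342 + \left(-24 - 133\right) \left(-294\right) = 342 - -46158 = 342 + 46158 = 46500$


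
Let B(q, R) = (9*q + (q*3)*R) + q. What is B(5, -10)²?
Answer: 10000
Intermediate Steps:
B(q, R) = 10*q + 3*R*q (B(q, R) = (9*q + (3*q)*R) + q = (9*q + 3*R*q) + q = 10*q + 3*R*q)
B(5, -10)² = (5*(10 + 3*(-10)))² = (5*(10 - 30))² = (5*(-20))² = (-100)² = 10000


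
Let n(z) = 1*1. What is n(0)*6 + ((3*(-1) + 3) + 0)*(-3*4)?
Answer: 6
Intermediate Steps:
n(z) = 1
n(0)*6 + ((3*(-1) + 3) + 0)*(-3*4) = 1*6 + ((3*(-1) + 3) + 0)*(-3*4) = 6 + ((-3 + 3) + 0)*(-12) = 6 + (0 + 0)*(-12) = 6 + 0*(-12) = 6 + 0 = 6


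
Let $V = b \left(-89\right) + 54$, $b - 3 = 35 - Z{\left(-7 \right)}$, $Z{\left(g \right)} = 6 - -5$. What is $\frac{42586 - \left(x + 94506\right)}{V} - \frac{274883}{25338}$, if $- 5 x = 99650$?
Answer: $\frac{54954151}{19839654} \approx 2.7699$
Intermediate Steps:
$x = -19930$ ($x = \left(- \frac{1}{5}\right) 99650 = -19930$)
$Z{\left(g \right)} = 11$ ($Z{\left(g \right)} = 6 + 5 = 11$)
$b = 27$ ($b = 3 + \left(35 - 11\right) = 3 + 24 = 27$)
$V = -2349$ ($V = 27 \left(-89\right) + 54 = -2403 + 54 = -2349$)
$\frac{42586 - \left(x + 94506\right)}{V} - \frac{274883}{25338} = \frac{42586 - \left(-19930 + 94506\right)}{-2349} - \frac{274883}{25338} = \left(42586 - 74576\right) \left(- \frac{1}{2349}\right) - \frac{274883}{25338} = \left(-31990\right) \left(- \frac{1}{2349}\right) - \frac{274883}{25338} = \frac{31990}{2349} - \frac{274883}{25338} = \frac{54954151}{19839654}$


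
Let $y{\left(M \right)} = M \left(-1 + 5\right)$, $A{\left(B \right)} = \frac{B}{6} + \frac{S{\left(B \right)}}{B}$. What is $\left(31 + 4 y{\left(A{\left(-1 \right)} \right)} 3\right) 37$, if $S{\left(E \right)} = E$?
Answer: $2627$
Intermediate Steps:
$A{\left(B \right)} = 1 + \frac{B}{6}$ ($A{\left(B \right)} = \frac{B}{6} + \frac{B}{B} = B \frac{1}{6} + 1 = \frac{B}{6} + 1 = 1 + \frac{B}{6}$)
$y{\left(M \right)} = 4 M$ ($y{\left(M \right)} = M 4 = 4 M$)
$\left(31 + 4 y{\left(A{\left(-1 \right)} \right)} 3\right) 37 = \left(31 + 4 \cdot 4 \left(1 + \frac{1}{6} \left(-1\right)\right) 3\right) 37 = \left(31 + 4 \cdot 4 \left(1 - \frac{1}{6}\right) 3\right) 37 = \left(31 + 4 \cdot 4 \cdot \frac{5}{6} \cdot 3\right) 37 = \left(31 + 4 \cdot \frac{10}{3} \cdot 3\right) 37 = \left(31 + \frac{40}{3} \cdot 3\right) 37 = \left(31 + 40\right) 37 = 71 \cdot 37 = 2627$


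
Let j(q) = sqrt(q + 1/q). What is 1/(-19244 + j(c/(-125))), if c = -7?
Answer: -495250/9530590539 - 5*sqrt(548590)/324040078326 ≈ -5.1976e-5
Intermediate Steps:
1/(-19244 + j(c/(-125))) = 1/(-19244 + sqrt(-7/(-125) + 1/(-7/(-125)))) = 1/(-19244 + sqrt(-7*(-1/125) + 1/(-7*(-1/125)))) = 1/(-19244 + sqrt(7/125 + 1/(7/125))) = 1/(-19244 + sqrt(7/125 + 125/7)) = 1/(-19244 + sqrt(15674/875)) = 1/(-19244 + sqrt(548590)/175)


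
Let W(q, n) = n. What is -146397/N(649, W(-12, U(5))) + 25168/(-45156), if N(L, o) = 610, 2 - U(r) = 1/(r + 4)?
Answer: -1656513853/6886290 ≈ -240.55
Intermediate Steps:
U(r) = 2 - 1/(4 + r) (U(r) = 2 - 1/(r + 4) = 2 - 1/(4 + r))
-146397/N(649, W(-12, U(5))) + 25168/(-45156) = -146397/610 + 25168/(-45156) = -146397*1/610 + 25168*(-1/45156) = -146397/610 - 6292/11289 = -1656513853/6886290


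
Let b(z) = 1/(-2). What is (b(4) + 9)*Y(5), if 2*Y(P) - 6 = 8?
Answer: 119/2 ≈ 59.500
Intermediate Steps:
b(z) = -½
Y(P) = 7 (Y(P) = 3 + (½)*8 = 3 + 4 = 7)
(b(4) + 9)*Y(5) = (-½ + 9)*7 = (17/2)*7 = 119/2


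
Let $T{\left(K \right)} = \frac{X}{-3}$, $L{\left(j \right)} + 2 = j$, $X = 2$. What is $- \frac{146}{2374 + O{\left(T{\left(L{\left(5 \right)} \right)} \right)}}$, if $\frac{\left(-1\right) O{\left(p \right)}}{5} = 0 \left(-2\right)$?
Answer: $- \frac{73}{1187} \approx -0.0615$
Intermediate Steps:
$L{\left(j \right)} = -2 + j$
$T{\left(K \right)} = - \frac{2}{3}$ ($T{\left(K \right)} = \frac{2}{-3} = 2 \left(- \frac{1}{3}\right) = - \frac{2}{3}$)
$O{\left(p \right)} = 0$ ($O{\left(p \right)} = - 5 \cdot 0 \left(-2\right) = \left(-5\right) 0 = 0$)
$- \frac{146}{2374 + O{\left(T{\left(L{\left(5 \right)} \right)} \right)}} = - \frac{146}{2374 + 0} = - \frac{146}{2374} = \left(-146\right) \frac{1}{2374} = - \frac{73}{1187}$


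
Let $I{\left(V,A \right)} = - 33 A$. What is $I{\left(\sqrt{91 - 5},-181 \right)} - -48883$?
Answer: $54856$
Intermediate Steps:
$I{\left(\sqrt{91 - 5},-181 \right)} - -48883 = \left(-33\right) \left(-181\right) - -48883 = 5973 + 48883 = 54856$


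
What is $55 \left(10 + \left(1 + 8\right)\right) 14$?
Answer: $14630$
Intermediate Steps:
$55 \left(10 + \left(1 + 8\right)\right) 14 = 55 \left(10 + 9\right) 14 = 55 \cdot 19 \cdot 14 = 55 \cdot 266 = 14630$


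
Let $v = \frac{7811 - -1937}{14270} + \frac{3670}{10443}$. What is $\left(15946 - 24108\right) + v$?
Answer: $- \frac{608080105778}{74510805} \approx -8161.0$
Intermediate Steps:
$v = \frac{77084632}{74510805}$ ($v = \left(7811 + 1937\right) \frac{1}{14270} + 3670 \cdot \frac{1}{10443} = 9748 \cdot \frac{1}{14270} + \frac{3670}{10443} = \frac{4874}{7135} + \frac{3670}{10443} = \frac{77084632}{74510805} \approx 1.0345$)
$\left(15946 - 24108\right) + v = \left(15946 - 24108\right) + \frac{77084632}{74510805} = -8162 + \frac{77084632}{74510805} = - \frac{608080105778}{74510805}$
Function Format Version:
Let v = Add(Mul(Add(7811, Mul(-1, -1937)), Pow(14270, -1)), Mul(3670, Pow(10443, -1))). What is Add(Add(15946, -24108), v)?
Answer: Rational(-608080105778, 74510805) ≈ -8161.0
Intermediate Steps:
v = Rational(77084632, 74510805) (v = Add(Mul(Add(7811, 1937), Rational(1, 14270)), Mul(3670, Rational(1, 10443))) = Add(Mul(9748, Rational(1, 14270)), Rational(3670, 10443)) = Add(Rational(4874, 7135), Rational(3670, 10443)) = Rational(77084632, 74510805) ≈ 1.0345)
Add(Add(15946, -24108), v) = Add(Add(15946, -24108), Rational(77084632, 74510805)) = Add(-8162, Rational(77084632, 74510805)) = Rational(-608080105778, 74510805)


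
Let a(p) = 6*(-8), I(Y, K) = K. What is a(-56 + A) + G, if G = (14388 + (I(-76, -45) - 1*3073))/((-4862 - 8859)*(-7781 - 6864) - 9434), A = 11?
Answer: -9644850058/200934611 ≈ -48.000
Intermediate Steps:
a(p) = -48
G = 11270/200934611 (G = (14388 + (-45 - 1*3073))/((-4862 - 8859)*(-7781 - 6864) - 9434) = (14388 + (-45 - 3073))/(-13721*(-14645) - 9434) = (14388 - 3118)/(200944045 - 9434) = 11270/200934611 ≈ 5.6088e-5)
a(-56 + A) + G = -48 + 11270/200934611 = -9644850058/200934611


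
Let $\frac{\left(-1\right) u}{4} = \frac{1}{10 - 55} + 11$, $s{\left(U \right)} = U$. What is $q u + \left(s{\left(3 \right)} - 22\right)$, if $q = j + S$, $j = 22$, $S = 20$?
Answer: $- \frac{27949}{15} \approx -1863.3$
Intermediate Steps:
$u = - \frac{1976}{45}$ ($u = - 4 \left(\frac{1}{10 - 55} + 11\right) = - 4 \left(\frac{1}{-45} + 11\right) = - 4 \left(- \frac{1}{45} + 11\right) = \left(-4\right) \frac{494}{45} = - \frac{1976}{45} \approx -43.911$)
$q = 42$ ($q = 22 + 20 = 42$)
$q u + \left(s{\left(3 \right)} - 22\right) = 42 \left(- \frac{1976}{45}\right) + \left(3 - 22\right) = - \frac{27664}{15} + \left(3 - 22\right) = - \frac{27664}{15} - 19 = - \frac{27949}{15}$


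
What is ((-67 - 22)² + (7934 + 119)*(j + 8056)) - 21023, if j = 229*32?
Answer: 123874250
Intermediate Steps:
j = 7328
((-67 - 22)² + (7934 + 119)*(j + 8056)) - 21023 = ((-67 - 22)² + (7934 + 119)*(7328 + 8056)) - 21023 = ((-89)² + 8053*15384) - 21023 = (7921 + 123887352) - 21023 = 123895273 - 21023 = 123874250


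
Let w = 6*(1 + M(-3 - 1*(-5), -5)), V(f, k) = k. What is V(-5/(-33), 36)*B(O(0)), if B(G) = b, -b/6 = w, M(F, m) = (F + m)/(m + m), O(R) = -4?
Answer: -8424/5 ≈ -1684.8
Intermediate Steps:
M(F, m) = (F + m)/(2*m) (M(F, m) = (F + m)/((2*m)) = (F + m)*(1/(2*m)) = (F + m)/(2*m))
w = 39/5 (w = 6*(1 + (½)*((-3 - 1*(-5)) - 5)/(-5)) = 6*(1 + (½)*(-⅕)*((-3 + 5) - 5)) = 6*(1 + (½)*(-⅕)*(2 - 5)) = 6*(1 + (½)*(-⅕)*(-3)) = 6*(1 + 3/10) = 6*(13/10) = 39/5 ≈ 7.8000)
b = -234/5 (b = -6*39/5 = -234/5 ≈ -46.800)
B(G) = -234/5
V(-5/(-33), 36)*B(O(0)) = 36*(-234/5) = -8424/5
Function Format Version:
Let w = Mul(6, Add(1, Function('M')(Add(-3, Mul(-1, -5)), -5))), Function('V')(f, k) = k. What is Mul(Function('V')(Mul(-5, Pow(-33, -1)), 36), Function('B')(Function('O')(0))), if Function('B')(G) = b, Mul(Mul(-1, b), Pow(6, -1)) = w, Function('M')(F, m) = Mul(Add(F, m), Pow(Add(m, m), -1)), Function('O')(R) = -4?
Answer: Rational(-8424, 5) ≈ -1684.8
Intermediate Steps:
Function('M')(F, m) = Mul(Rational(1, 2), Pow(m, -1), Add(F, m)) (Function('M')(F, m) = Mul(Add(F, m), Pow(Mul(2, m), -1)) = Mul(Add(F, m), Mul(Rational(1, 2), Pow(m, -1))) = Mul(Rational(1, 2), Pow(m, -1), Add(F, m)))
w = Rational(39, 5) (w = Mul(6, Add(1, Mul(Rational(1, 2), Pow(-5, -1), Add(Add(-3, Mul(-1, -5)), -5)))) = Mul(6, Add(1, Mul(Rational(1, 2), Rational(-1, 5), Add(Add(-3, 5), -5)))) = Mul(6, Add(1, Mul(Rational(1, 2), Rational(-1, 5), Add(2, -5)))) = Mul(6, Add(1, Mul(Rational(1, 2), Rational(-1, 5), -3))) = Mul(6, Add(1, Rational(3, 10))) = Mul(6, Rational(13, 10)) = Rational(39, 5) ≈ 7.8000)
b = Rational(-234, 5) (b = Mul(-6, Rational(39, 5)) = Rational(-234, 5) ≈ -46.800)
Function('B')(G) = Rational(-234, 5)
Mul(Function('V')(Mul(-5, Pow(-33, -1)), 36), Function('B')(Function('O')(0))) = Mul(36, Rational(-234, 5)) = Rational(-8424, 5)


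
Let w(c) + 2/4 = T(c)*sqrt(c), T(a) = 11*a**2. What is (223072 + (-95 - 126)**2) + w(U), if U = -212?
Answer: 543825/2 + 988768*I*sqrt(53) ≈ 2.7191e+5 + 7.1983e+6*I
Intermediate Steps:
w(c) = -1/2 + 11*c**(5/2) (w(c) = -1/2 + (11*c**2)*sqrt(c) = -1/2 + 11*c**(5/2))
(223072 + (-95 - 126)**2) + w(U) = (223072 + (-95 - 126)**2) + (-1/2 + 11*(-212)**(5/2)) = (223072 + (-221)**2) + (-1/2 + 11*(89888*I*sqrt(53))) = (223072 + 48841) + (-1/2 + 988768*I*sqrt(53)) = 271913 + (-1/2 + 988768*I*sqrt(53)) = 543825/2 + 988768*I*sqrt(53)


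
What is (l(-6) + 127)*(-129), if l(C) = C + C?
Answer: -14835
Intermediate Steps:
l(C) = 2*C
(l(-6) + 127)*(-129) = (2*(-6) + 127)*(-129) = (-12 + 127)*(-129) = 115*(-129) = -14835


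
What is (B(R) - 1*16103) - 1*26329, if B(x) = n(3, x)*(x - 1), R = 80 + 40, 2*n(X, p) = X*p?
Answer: -21012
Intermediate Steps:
n(X, p) = X*p/2 (n(X, p) = (X*p)/2 = X*p/2)
R = 120
B(x) = 3*x*(-1 + x)/2 (B(x) = ((½)*3*x)*(x - 1) = (3*x/2)*(-1 + x) = 3*x*(-1 + x)/2)
(B(R) - 1*16103) - 1*26329 = ((3/2)*120*(-1 + 120) - 1*16103) - 1*26329 = ((3/2)*120*119 - 16103) - 26329 = (21420 - 16103) - 26329 = 5317 - 26329 = -21012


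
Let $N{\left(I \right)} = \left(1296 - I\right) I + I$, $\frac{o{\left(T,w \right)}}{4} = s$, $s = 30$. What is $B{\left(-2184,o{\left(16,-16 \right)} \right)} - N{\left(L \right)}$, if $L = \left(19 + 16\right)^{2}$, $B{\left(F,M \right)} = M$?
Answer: $-88080$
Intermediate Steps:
$o{\left(T,w \right)} = 120$ ($o{\left(T,w \right)} = 4 \cdot 30 = 120$)
$L = 1225$ ($L = 35^{2} = 1225$)
$N{\left(I \right)} = I + I \left(1296 - I\right)$ ($N{\left(I \right)} = I \left(1296 - I\right) + I = I + I \left(1296 - I\right)$)
$B{\left(-2184,o{\left(16,-16 \right)} \right)} - N{\left(L \right)} = 120 - 1225 \left(1297 - 1225\right) = 120 - 1225 \cdot 72 = 120 - 88200 = -88080$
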